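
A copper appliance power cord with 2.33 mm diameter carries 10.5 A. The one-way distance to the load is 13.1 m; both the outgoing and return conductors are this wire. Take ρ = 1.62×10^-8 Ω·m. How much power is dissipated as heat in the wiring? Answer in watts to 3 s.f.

11.0 W

A = π(d/2)² = π(1.1650e-03 m)² = 4.264e-06 m²
Total conductor length (both ways) L = 2 × 13.1 = 26.2 m
R = ρL/A = (1.62×10^-8)(26.2)/(4.264e-06) = 0.09954 Ω
P = I²R = (10.5)² × 0.09954 = 11.0 W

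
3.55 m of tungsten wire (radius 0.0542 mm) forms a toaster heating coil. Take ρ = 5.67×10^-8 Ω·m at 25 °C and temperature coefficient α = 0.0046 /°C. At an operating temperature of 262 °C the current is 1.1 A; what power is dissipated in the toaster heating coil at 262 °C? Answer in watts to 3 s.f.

A = πr² = π(5.4200e-05 m)² = 9.229e-09 m²
R₍25₎ = ρL/A = (5.67×10^-8)(3.55)/(9.229e-09) = 21.81 Ω
R₍262₎ = R₍25₎(1 + αΔT) = 21.81 × (1 + 0.0046×237) = 45.59 Ω
P = I²R = (1.1)² × 45.59 = 55.2 W

55.2 W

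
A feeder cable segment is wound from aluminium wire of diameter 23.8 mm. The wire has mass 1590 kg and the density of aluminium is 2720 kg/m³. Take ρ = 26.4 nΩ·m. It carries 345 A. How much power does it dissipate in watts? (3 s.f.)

9280 W

ρ = 26.4 nΩ·m = 2.64×10^-8 Ω·m
A = π(d/2)² = π(1.1900e-02 m)² = 4.4488e-04 m²
L = m/(density·A) = 1590/(2720×4.4488e-04) = 1314 m
R = ρL/A = (2.64×10^-8)(1314)/(4.4488e-04) = 0.07797 Ω
P = I²R = (345)² × 0.07797 = 9280 W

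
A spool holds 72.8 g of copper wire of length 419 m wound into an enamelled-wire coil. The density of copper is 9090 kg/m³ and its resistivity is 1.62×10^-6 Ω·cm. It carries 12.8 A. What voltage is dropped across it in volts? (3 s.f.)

4550 V

ρ = 1.62×10^-6 Ω·cm = 1.62×10^-8 Ω·m
A = m/(density·L) = 0.0728/(9090×419) = 1.9114e-08 m²
R = ρL/A = (1.62×10^-8)(419)/(1.9114e-08) = 355.1 Ω
V = IR = 12.8 × 355.1 = 4550 V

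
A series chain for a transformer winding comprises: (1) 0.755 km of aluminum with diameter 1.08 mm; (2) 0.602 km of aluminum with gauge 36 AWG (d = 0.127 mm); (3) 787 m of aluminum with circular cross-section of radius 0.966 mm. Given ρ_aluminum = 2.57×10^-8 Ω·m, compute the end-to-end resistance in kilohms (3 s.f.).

Seg 1: A = π(d/2)² = π(5.4000e-04 m)² = 9.161e-07 m²
R_1 = (2.57×10^-8)(755)/(9.161e-07) = 21.18 Ω
Seg 2: A = π(0.127/2 mm)² = π(6.3500e-05 m)² = 1.267e-08 m²
R_2 = (2.57×10^-8)(602)/(1.267e-08) = 1221 Ω
Seg 3: A = πr² = π(9.6600e-04 m)² = 2.932e-06 m²
R_3 = (2.57×10^-8)(787)/(2.932e-06) = 6.899 Ω
R_total = R_1 + R_2 + R_3 = 1.25 kΩ

1.25 kΩ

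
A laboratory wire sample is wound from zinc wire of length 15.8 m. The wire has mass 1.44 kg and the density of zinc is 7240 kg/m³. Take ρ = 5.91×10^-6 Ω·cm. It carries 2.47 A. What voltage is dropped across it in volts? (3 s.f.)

0.183 V

ρ = 5.91×10^-6 Ω·cm = 5.91×10^-8 Ω·m
A = m/(density·L) = 1.44/(7240×15.8) = 1.2588e-05 m²
R = ρL/A = (5.91×10^-8)(15.8)/(1.2588e-05) = 0.07418 Ω
V = IR = 2.47 × 0.07418 = 0.183 V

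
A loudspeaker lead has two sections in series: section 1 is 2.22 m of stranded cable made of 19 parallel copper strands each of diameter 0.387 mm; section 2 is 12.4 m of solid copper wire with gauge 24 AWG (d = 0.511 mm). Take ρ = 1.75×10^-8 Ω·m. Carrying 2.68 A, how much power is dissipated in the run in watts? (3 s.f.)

Section 1: A_strand = π(1.9350e-04)² = 1.176e-07 m²; R₁ = ρL/(N·A_s) = (1.75×10^-8)(2.22)/(19×1.176e-07) = 0.01738 Ω
Section 2: A = π(0.511/2 mm)² = π(2.5550e-04 m)² = 2.051e-07 m²
R₂ = (1.75×10^-8)(12.4)/(2.051e-07) = 1.058 Ω
R = R₁ + R₂ = 1.075 Ω
P = I²R = (2.68)² × 1.075 = 7.72 W

7.72 W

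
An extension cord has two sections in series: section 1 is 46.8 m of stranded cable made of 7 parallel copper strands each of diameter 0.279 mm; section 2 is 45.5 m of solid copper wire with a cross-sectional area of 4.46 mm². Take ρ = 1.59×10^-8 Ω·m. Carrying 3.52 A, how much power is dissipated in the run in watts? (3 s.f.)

Section 1: A_strand = π(1.3950e-04)² = 6.114e-08 m²; R₁ = ρL/(N·A_s) = (1.59×10^-8)(46.8)/(7×6.114e-08) = 1.739 Ω
Section 2: A = 4.46 mm² = 4.460e-06 m²
R₂ = (1.59×10^-8)(45.5)/(4.460e-06) = 0.1622 Ω
R = R₁ + R₂ = 1.901 Ω
P = I²R = (3.52)² × 1.901 = 23.6 W

23.6 W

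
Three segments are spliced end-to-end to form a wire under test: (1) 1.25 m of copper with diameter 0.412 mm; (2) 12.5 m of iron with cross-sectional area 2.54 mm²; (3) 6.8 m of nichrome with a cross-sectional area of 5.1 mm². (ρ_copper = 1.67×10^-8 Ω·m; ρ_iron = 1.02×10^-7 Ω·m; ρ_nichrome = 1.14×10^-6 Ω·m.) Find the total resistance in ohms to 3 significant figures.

Seg 1: A = π(d/2)² = π(2.0600e-04 m)² = 1.333e-07 m²
R_1 = (1.67×10^-8)(1.25)/(1.333e-07) = 0.1566 Ω
Seg 2: A = 2.54 mm² = 2.540e-06 m²
R_2 = (1.02×10^-7)(12.5)/(2.540e-06) = 0.502 Ω
Seg 3: A = 5.1 mm² = 5.100e-06 m²
R_3 = (1.14×10^-6)(6.8)/(5.100e-06) = 1.52 Ω
R_total = R_1 + R_2 + R_3 = 2.18 Ω

2.18 Ω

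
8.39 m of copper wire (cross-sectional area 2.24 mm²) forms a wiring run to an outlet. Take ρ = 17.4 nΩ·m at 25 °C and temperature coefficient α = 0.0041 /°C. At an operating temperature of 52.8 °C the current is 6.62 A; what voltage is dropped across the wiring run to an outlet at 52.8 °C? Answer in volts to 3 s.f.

ρ = 17.4 nΩ·m = 1.74×10^-8 Ω·m
A = 2.24 mm² = 2.240e-06 m²
R₍25₎ = ρL/A = (1.74×10^-8)(8.39)/(2.240e-06) = 0.06517 Ω
R₍52.8₎ = R₍25₎(1 + αΔT) = 0.06517 × (1 + 0.0041×27.8) = 0.0726 Ω
V = IR = 6.62 × 0.0726 = 0.481 V

0.481 V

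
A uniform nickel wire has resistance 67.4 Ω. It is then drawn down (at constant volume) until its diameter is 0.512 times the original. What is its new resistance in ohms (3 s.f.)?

Volume constant ⇒ L' = L/r² with r = 0.512. R' = ρL'/A' = ρ(L/r²)/(πr²d₀²/4) = R/r⁴.
R' = 14.55 × 67.4 = 981 Ω

981 Ω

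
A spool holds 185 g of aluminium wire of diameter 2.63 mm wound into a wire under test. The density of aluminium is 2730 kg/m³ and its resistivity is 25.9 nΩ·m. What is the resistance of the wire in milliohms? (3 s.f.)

59.5 mΩ

ρ = 25.9 nΩ·m = 2.59×10^-8 Ω·m
A = π(d/2)² = π(1.3150e-03 m)² = 5.4325e-06 m²
L = m/(density·A) = 0.185/(2730×5.4325e-06) = 12.47 m
R = ρL/A = (2.59×10^-8)(12.47)/(5.4325e-06) = 59.5 mΩ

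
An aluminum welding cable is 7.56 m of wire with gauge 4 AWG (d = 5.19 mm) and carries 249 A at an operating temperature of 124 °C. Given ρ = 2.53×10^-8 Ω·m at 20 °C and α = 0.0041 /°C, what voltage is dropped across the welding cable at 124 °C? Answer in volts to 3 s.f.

A = π(5.19/2 mm)² = π(2.5950e-03 m)² = 2.116e-05 m²
R₍20₎ = ρL/A = (2.53×10^-8)(7.56)/(2.116e-05) = 0.009041 Ω
R₍124₎ = R₍20₎(1 + αΔT) = 0.009041 × (1 + 0.0041×104) = 0.0129 Ω
V = IR = 249 × 0.0129 = 3.21 V

3.21 V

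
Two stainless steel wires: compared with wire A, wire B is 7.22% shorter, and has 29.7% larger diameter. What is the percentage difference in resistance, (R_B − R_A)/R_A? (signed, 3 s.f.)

-44.8%

R ∝ L/d², so R_B/R_A = (1 − 7.22/100) × (1 + 29.7/100)⁻²
= 0.9278 × 0.5945 = 0.5515
(R_B − R_A)/R_A = 0.5515 − 1 = -44.8%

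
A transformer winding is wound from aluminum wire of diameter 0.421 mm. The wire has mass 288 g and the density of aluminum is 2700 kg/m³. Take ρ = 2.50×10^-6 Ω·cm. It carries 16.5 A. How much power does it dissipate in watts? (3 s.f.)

37500 W

ρ = 2.50×10^-6 Ω·cm = 2.50×10^-8 Ω·m
A = π(d/2)² = π(2.1050e-04 m)² = 1.3920e-07 m²
L = m/(density·A) = 0.288/(2700×1.3920e-07) = 766.3 m
R = ρL/A = (2.50×10^-8)(766.3)/(1.3920e-07) = 137.6 Ω
P = I²R = (16.5)² × 137.6 = 37500 W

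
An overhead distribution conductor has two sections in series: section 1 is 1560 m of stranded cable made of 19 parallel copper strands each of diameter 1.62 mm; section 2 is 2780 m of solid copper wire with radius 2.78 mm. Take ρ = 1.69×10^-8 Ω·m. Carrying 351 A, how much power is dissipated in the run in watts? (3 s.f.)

3.21×10^5 W

Section 1: A_strand = π(8.1000e-04)² = 2.061e-06 m²; R₁ = ρL/(N·A_s) = (1.69×10^-8)(1560)/(19×2.061e-06) = 0.6732 Ω
Section 2: A = πr² = π(2.7800e-03 m)² = 2.428e-05 m²
R₂ = (1.69×10^-8)(2780)/(2.428e-05) = 1.935 Ω
R = R₁ + R₂ = 2.608 Ω
P = I²R = (351)² × 2.608 = 3.21×10^5 W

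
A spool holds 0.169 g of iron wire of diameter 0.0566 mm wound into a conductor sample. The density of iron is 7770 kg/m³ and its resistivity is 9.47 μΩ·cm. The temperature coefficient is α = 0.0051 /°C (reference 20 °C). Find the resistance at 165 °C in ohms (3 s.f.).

566 Ω

ρ = 9.47 μΩ·cm = 9.47×10^-8 Ω·m
A = π(d/2)² = π(2.8300e-05 m)² = 2.5161e-09 m²
L = m/(density·A) = 1.690×10^-4/(7770×2.5161e-09) = 8.645 m
R = ρL/A = (9.47×10^-8)(8.645)/(2.5161e-09) = 325.4 Ω
R(165 °C) = 325.4 × (1 + 0.0051×145) = 566 Ω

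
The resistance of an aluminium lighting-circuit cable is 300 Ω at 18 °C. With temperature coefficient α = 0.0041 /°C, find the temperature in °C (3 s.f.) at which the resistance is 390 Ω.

R = R₀(1 + α(T − T₀)) ⇒ T = T₀ + (R/R₀ − 1)/α
T = 18 + (390/300 − 1)/0.0041 = 18 + (0.3)/0.0041 = 91.2 °C

91.2 °C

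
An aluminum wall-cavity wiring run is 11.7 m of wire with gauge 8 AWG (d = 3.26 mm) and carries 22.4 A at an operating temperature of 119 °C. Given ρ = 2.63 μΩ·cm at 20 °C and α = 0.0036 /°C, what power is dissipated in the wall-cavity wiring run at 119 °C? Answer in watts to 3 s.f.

25.1 W

ρ = 2.63 μΩ·cm = 2.63×10^-8 Ω·m
A = π(3.26/2 mm)² = π(1.6300e-03 m)² = 8.347e-06 m²
R₍20₎ = ρL/A = (2.63×10^-8)(11.7)/(8.347e-06) = 0.03687 Ω
R₍119₎ = R₍20₎(1 + αΔT) = 0.03687 × (1 + 0.0036×99) = 0.05 Ω
P = I²R = (22.4)² × 0.05 = 25.1 W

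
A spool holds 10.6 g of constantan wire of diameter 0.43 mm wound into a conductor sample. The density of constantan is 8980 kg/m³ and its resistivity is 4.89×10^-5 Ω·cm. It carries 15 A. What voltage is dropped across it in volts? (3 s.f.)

411 V

ρ = 4.89×10^-5 Ω·cm = 4.89×10^-7 Ω·m
A = π(d/2)² = π(2.1500e-04 m)² = 1.4522e-07 m²
L = m/(density·A) = 0.0106/(8980×1.4522e-07) = 8.128 m
R = ρL/A = (4.89×10^-7)(8.128)/(1.4522e-07) = 27.37 Ω
V = IR = 15 × 27.37 = 411 V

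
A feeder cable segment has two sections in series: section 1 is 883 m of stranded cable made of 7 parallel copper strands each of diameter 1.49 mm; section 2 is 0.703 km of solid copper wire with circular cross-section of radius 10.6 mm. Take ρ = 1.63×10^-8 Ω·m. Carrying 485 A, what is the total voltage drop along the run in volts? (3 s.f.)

Section 1: A_strand = π(7.4500e-04)² = 1.744e-06 m²; R₁ = ρL/(N·A_s) = (1.63×10^-8)(883)/(7×1.744e-06) = 1.179 Ω
Section 2: A = πr² = π(1.0600e-02 m)² = 3.530e-04 m²
R₂ = (1.63×10^-8)(703)/(3.530e-04) = 0.03246 Ω
R = R₁ + R₂ = 1.212 Ω
V = IR = 485 × 1.212 = 588 V

588 V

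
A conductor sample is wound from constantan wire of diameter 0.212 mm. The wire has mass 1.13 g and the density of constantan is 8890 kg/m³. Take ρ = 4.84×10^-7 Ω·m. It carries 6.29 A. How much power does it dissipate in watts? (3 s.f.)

1950 W

A = π(d/2)² = π(1.0600e-04 m)² = 3.5299e-08 m²
L = m/(density·A) = 0.00113/(8890×3.5299e-08) = 3.601 m
R = ρL/A = (4.84×10^-7)(3.601)/(3.5299e-08) = 49.37 Ω
P = I²R = (6.29)² × 49.37 = 1950 W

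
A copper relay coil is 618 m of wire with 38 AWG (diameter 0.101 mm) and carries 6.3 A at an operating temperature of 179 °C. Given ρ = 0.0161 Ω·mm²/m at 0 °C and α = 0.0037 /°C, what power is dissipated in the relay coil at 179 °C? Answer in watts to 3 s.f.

81900 W

ρ = 0.0161 Ω·mm²/m = 1.61×10^-8 Ω·m
A = π(0.101/2 mm)² = π(5.0500e-05 m)² = 8.012e-09 m²
R₍0₎ = ρL/A = (1.61×10^-8)(618)/(8.012e-09) = 1242 Ω
R₍179₎ = R₍0₎(1 + αΔT) = 1242 × (1 + 0.0037×179) = 2064 Ω
P = I²R = (6.3)² × 2064 = 81900 W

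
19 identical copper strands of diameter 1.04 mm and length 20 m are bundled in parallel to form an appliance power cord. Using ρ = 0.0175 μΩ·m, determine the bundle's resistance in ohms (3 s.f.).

0.0217 Ω

ρ = 0.0175 μΩ·m = 1.75×10^-8 Ω·m
A_strand = π(5.2000e-04 m)² = 8.495e-07 m²
R_strand = ρL/A = (1.75×10^-8)(20)/(8.495e-07) = 0.412 Ω
R_total = R_strand/N = 0.412/19 = 0.0217 Ω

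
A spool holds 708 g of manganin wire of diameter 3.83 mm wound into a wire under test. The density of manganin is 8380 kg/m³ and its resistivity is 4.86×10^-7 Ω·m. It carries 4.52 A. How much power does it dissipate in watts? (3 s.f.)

6.32 W

A = π(d/2)² = π(1.9150e-03 m)² = 1.1521e-05 m²
L = m/(density·A) = 0.708/(8380×1.1521e-05) = 7.333 m
R = ρL/A = (4.86×10^-7)(7.333)/(1.1521e-05) = 0.3094 Ω
P = I²R = (4.52)² × 0.3094 = 6.32 W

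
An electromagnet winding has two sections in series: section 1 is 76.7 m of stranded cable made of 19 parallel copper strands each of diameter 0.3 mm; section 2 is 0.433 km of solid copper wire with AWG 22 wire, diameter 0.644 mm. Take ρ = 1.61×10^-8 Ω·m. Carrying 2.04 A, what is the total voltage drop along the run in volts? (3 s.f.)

45.5 V

Section 1: A_strand = π(1.5000e-04)² = 7.069e-08 m²; R₁ = ρL/(N·A_s) = (1.61×10^-8)(76.7)/(19×7.069e-08) = 0.9195 Ω
Section 2: A = π(0.644/2 mm)² = π(3.2200e-04 m)² = 3.257e-07 m²
R₂ = (1.61×10^-8)(433)/(3.257e-07) = 21.4 Ω
R = R₁ + R₂ = 22.32 Ω
V = IR = 2.04 × 22.32 = 45.5 V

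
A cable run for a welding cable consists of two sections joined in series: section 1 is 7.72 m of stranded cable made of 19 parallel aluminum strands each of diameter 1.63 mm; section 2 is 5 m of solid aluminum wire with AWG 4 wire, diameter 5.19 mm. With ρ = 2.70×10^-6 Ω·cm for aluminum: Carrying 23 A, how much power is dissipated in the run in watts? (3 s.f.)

ρ = 2.70×10^-6 Ω·cm = 2.70×10^-8 Ω·m
Section 1: A_strand = π(8.1500e-04)² = 2.087e-06 m²; R₁ = ρL/(N·A_s) = (2.70×10^-8)(7.72)/(19×2.087e-06) = 0.005257 Ω
Section 2: A = π(5.19/2 mm)² = π(2.5950e-03 m)² = 2.116e-05 m²
R₂ = (2.70×10^-8)(5)/(2.116e-05) = 0.006381 Ω
R = R₁ + R₂ = 0.01164 Ω
P = I²R = (23)² × 0.01164 = 6.16 W

6.16 W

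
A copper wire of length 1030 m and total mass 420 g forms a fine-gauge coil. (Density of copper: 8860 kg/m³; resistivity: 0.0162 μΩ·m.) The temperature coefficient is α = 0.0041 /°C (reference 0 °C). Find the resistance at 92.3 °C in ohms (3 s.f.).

500 Ω

ρ = 0.0162 μΩ·m = 1.62×10^-8 Ω·m
A = m/(density·L) = 0.42/(8860×1030) = 4.6023e-08 m²
R = ρL/A = (1.62×10^-8)(1030)/(4.6023e-08) = 362.6 Ω
R(92.3 °C) = 362.6 × (1 + 0.0041×92.3) = 500 Ω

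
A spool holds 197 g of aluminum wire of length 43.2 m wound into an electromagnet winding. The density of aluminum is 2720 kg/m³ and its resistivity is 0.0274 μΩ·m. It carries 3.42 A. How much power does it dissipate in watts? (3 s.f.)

ρ = 0.0274 μΩ·m = 2.74×10^-8 Ω·m
A = m/(density·L) = 0.197/(2720×43.2) = 1.6765e-06 m²
R = ρL/A = (2.74×10^-8)(43.2)/(1.6765e-06) = 0.706 Ω
P = I²R = (3.42)² × 0.706 = 8.26 W

8.26 W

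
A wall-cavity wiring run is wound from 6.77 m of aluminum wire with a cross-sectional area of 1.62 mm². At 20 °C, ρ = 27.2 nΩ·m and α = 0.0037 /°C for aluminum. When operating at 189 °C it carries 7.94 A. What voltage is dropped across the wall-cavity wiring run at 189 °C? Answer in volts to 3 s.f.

ρ = 27.2 nΩ·m = 2.72×10^-8 Ω·m
A = 1.62 mm² = 1.620e-06 m²
R₍20₎ = ρL/A = (2.72×10^-8)(6.77)/(1.620e-06) = 0.1137 Ω
R₍189₎ = R₍20₎(1 + αΔT) = 0.1137 × (1 + 0.0037×169) = 0.1847 Ω
V = IR = 7.94 × 0.1847 = 1.47 V

1.47 V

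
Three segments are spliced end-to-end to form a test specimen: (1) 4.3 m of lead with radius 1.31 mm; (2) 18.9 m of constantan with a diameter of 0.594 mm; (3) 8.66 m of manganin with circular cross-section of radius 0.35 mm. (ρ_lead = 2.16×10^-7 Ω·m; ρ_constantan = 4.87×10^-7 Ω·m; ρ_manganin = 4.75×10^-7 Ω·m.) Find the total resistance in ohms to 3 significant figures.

44.1 Ω

Seg 1: A = πr² = π(1.3100e-03 m)² = 5.391e-06 m²
R_1 = (2.16×10^-7)(4.3)/(5.391e-06) = 0.1723 Ω
Seg 2: A = π(d/2)² = π(2.9700e-04 m)² = 2.771e-07 m²
R_2 = (4.87×10^-7)(18.9)/(2.771e-07) = 33.21 Ω
Seg 3: A = πr² = π(3.5000e-04 m)² = 3.848e-07 m²
R_3 = (4.75×10^-7)(8.66)/(3.848e-07) = 10.69 Ω
R_total = R_1 + R_2 + R_3 = 44.1 Ω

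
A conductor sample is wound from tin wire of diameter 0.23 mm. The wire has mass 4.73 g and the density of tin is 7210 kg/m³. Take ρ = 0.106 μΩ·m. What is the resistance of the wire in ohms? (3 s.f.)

ρ = 0.106 μΩ·m = 1.06×10^-7 Ω·m
A = π(d/2)² = π(1.1500e-04 m)² = 4.1548e-08 m²
L = m/(density·A) = 0.00473/(7210×4.1548e-08) = 15.79 m
R = ρL/A = (1.06×10^-7)(15.79)/(4.1548e-08) = 40.3 Ω

40.3 Ω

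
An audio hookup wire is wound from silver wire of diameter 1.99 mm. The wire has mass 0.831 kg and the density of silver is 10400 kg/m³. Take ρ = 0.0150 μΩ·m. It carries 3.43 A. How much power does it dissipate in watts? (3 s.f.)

ρ = 0.0150 μΩ·m = 1.50×10^-8 Ω·m
A = π(d/2)² = π(9.9500e-04 m)² = 3.1103e-06 m²
L = m/(density·A) = 0.831/(10400×3.1103e-06) = 25.69 m
R = ρL/A = (1.50×10^-8)(25.69)/(3.1103e-06) = 0.1239 Ω
P = I²R = (3.43)² × 0.1239 = 1.46 W

1.46 W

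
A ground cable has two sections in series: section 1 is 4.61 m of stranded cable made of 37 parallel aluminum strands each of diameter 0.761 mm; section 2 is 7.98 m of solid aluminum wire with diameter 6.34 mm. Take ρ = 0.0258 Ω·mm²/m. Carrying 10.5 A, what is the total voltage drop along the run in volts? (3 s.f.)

ρ = 0.0258 Ω·mm²/m = 2.58×10^-8 Ω·m
Section 1: A_strand = π(3.8050e-04)² = 4.548e-07 m²; R₁ = ρL/(N·A_s) = (2.58×10^-8)(4.61)/(37×4.548e-07) = 0.007067 Ω
Section 2: A = π(d/2)² = π(3.1700e-03 m)² = 3.157e-05 m²
R₂ = (2.58×10^-8)(7.98)/(3.157e-05) = 0.006522 Ω
R = R₁ + R₂ = 0.01359 Ω
V = IR = 10.5 × 0.01359 = 0.143 V

0.143 V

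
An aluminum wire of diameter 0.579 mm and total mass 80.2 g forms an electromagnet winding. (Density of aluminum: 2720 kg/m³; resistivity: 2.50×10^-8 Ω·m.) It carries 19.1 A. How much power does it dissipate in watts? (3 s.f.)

A = π(d/2)² = π(2.8950e-04 m)² = 2.6330e-07 m²
L = m/(density·A) = 0.0802/(2720×2.6330e-07) = 112 m
R = ρL/A = (2.50×10^-8)(112)/(2.6330e-07) = 10.63 Ω
P = I²R = (19.1)² × 10.63 = 3880 W

3880 W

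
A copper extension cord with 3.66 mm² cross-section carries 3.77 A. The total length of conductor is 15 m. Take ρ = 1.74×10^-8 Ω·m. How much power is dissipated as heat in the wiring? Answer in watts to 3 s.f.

1.01 W

A = 3.66 mm² = 3.660e-06 m²
R = ρL/A = (1.74×10^-8)(15)/(3.660e-06) = 0.07131 Ω
P = I²R = (3.77)² × 0.07131 = 1.01 W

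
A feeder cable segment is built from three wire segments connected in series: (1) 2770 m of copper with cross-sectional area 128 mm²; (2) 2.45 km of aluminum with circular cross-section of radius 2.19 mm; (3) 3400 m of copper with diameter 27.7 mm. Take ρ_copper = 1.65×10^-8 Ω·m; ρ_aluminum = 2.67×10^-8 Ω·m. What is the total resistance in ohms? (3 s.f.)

4.79 Ω

Seg 1: A = 128 mm² = 1.280e-04 m²
R_1 = (1.65×10^-8)(2770)/(1.280e-04) = 0.3571 Ω
Seg 2: A = πr² = π(2.1900e-03 m)² = 1.507e-05 m²
R_2 = (2.67×10^-8)(2450)/(1.507e-05) = 4.341 Ω
Seg 3: A = π(d/2)² = π(1.3850e-02 m)² = 6.026e-04 m²
R_3 = (1.65×10^-8)(3400)/(6.026e-04) = 0.09309 Ω
R_total = R_1 + R_2 + R_3 = 4.79 Ω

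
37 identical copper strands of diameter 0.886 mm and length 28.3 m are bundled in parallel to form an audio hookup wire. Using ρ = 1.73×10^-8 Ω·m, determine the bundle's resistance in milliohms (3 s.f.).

21.5 mΩ

A_strand = π(4.4300e-04 m)² = 6.165e-07 m²
R_strand = ρL/A = (1.73×10^-8)(28.3)/(6.165e-07) = 0.7941 Ω
R_total = R_strand/N = 0.7941/37 = 21.5 mΩ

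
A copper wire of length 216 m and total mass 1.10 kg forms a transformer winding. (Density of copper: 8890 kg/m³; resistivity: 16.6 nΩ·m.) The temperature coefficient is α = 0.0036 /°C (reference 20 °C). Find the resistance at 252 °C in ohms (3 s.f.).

11.5 Ω

ρ = 16.6 nΩ·m = 1.66×10^-8 Ω·m
A = m/(density·L) = 1.1/(8890×216) = 5.7285e-07 m²
R = ρL/A = (1.66×10^-8)(216)/(5.7285e-07) = 6.259 Ω
R(252 °C) = 6.259 × (1 + 0.0036×232) = 11.5 Ω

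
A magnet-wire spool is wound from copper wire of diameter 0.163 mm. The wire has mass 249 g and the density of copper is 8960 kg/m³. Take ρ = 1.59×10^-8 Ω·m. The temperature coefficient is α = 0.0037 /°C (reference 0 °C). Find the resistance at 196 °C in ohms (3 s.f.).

A = π(d/2)² = π(8.1500e-05 m)² = 2.0867e-08 m²
L = m/(density·A) = 0.249/(8960×2.0867e-08) = 1332 m
R = ρL/A = (1.59×10^-8)(1332)/(2.0867e-08) = 1015 Ω
R(196 °C) = 1015 × (1 + 0.0037×196) = 1750 Ω

1750 Ω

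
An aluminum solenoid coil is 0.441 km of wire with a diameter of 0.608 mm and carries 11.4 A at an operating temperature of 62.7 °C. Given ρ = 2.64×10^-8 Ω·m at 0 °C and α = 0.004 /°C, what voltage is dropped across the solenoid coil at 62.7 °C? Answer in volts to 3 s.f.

572 V

A = π(d/2)² = π(3.0400e-04 m)² = 2.903e-07 m²
R₍0₎ = ρL/A = (2.64×10^-8)(441)/(2.903e-07) = 40.1 Ω
R₍62.7₎ = R₍0₎(1 + αΔT) = 40.1 × (1 + 0.004×62.7) = 50.16 Ω
V = IR = 11.4 × 50.16 = 572 V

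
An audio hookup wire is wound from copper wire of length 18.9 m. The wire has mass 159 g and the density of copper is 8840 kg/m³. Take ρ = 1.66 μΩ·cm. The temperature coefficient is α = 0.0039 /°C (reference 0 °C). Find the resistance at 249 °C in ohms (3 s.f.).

ρ = 1.66 μΩ·cm = 1.66×10^-8 Ω·m
A = m/(density·L) = 0.159/(8840×18.9) = 9.5166e-07 m²
R = ρL/A = (1.66×10^-8)(18.9)/(9.5166e-07) = 0.3297 Ω
R(249 °C) = 0.3297 × (1 + 0.0039×249) = 0.650 Ω

0.650 Ω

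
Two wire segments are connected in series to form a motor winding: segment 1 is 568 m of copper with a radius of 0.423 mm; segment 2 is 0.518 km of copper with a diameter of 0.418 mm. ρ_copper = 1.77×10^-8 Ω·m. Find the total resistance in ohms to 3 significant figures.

Segment 1: A = πr² = π(4.2300e-04 m)² = 5.621e-07 m²
R₁ = ρL/A = (1.77×10^-8)(568)/(5.621e-07) = 17.89 Ω
Segment 2: A = π(d/2)² = π(2.0900e-04 m)² = 1.372e-07 m²
R₂ = (1.77×10^-8)(518)/(1.372e-07) = 66.81 Ω
R = R₁ + R₂ = 84.7 Ω

84.7 Ω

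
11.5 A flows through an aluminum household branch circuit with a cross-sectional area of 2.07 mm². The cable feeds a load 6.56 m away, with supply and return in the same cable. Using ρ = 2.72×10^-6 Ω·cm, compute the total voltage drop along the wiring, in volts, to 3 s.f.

1.98 V

ρ = 2.72×10^-6 Ω·cm = 2.72×10^-8 Ω·m
A = 2.07 mm² = 2.070e-06 m²
Total conductor length (both ways) L = 2 × 6.56 = 13.12 m
R = ρL/A = (2.72×10^-8)(13.12)/(2.070e-06) = 0.1724 Ω
V = IR = 11.5 × 0.1724 = 1.98 V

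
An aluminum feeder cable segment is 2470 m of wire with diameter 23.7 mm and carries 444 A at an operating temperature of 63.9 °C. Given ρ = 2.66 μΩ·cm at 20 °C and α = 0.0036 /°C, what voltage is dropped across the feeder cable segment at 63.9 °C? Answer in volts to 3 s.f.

76.6 V

ρ = 2.66 μΩ·cm = 2.66×10^-8 Ω·m
A = π(d/2)² = π(1.1850e-02 m)² = 4.412e-04 m²
R₍20₎ = ρL/A = (2.66×10^-8)(2470)/(4.412e-04) = 0.1489 Ω
R₍63.9₎ = R₍20₎(1 + αΔT) = 0.1489 × (1 + 0.0036×43.9) = 0.1725 Ω
V = IR = 444 × 0.1725 = 76.6 V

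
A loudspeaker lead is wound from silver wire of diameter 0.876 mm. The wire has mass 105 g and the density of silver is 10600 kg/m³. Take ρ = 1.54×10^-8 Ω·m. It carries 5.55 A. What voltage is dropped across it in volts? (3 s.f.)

2.33 V

A = π(d/2)² = π(4.3800e-04 m)² = 6.0270e-07 m²
L = m/(density·A) = 0.105/(10600×6.0270e-07) = 16.44 m
R = ρL/A = (1.54×10^-8)(16.44)/(6.0270e-07) = 0.42 Ω
V = IR = 5.55 × 0.42 = 2.33 V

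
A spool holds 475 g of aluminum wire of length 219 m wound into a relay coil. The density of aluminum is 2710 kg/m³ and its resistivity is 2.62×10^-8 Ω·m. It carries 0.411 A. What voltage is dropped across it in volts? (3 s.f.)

2.95 V

A = m/(density·L) = 0.475/(2710×219) = 8.0035e-07 m²
R = ρL/A = (2.62×10^-8)(219)/(8.0035e-07) = 7.169 Ω
V = IR = 0.411 × 7.169 = 2.95 V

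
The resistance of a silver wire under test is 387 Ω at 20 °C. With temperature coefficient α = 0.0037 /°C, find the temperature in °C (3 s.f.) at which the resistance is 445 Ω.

60.5 °C

R = R₀(1 + α(T − T₀)) ⇒ T = T₀ + (R/R₀ − 1)/α
T = 20 + (445/387 − 1)/0.0037 = 20 + (0.1499)/0.0037 = 60.5 °C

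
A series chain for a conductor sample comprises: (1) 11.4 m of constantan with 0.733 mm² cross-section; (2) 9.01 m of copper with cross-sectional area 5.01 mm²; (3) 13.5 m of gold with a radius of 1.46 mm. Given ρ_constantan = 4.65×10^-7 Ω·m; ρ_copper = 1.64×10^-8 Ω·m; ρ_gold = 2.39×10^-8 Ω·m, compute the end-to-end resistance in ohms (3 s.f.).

7.31 Ω

Seg 1: A = 0.733 mm² = 7.330e-07 m²
R_1 = (4.65×10^-7)(11.4)/(7.330e-07) = 7.232 Ω
Seg 2: A = 5.01 mm² = 5.010e-06 m²
R_2 = (1.64×10^-8)(9.01)/(5.010e-06) = 0.02949 Ω
Seg 3: A = πr² = π(1.4600e-03 m)² = 6.697e-06 m²
R_3 = (2.39×10^-8)(13.5)/(6.697e-06) = 0.04818 Ω
R_total = R_1 + R_2 + R_3 = 7.31 Ω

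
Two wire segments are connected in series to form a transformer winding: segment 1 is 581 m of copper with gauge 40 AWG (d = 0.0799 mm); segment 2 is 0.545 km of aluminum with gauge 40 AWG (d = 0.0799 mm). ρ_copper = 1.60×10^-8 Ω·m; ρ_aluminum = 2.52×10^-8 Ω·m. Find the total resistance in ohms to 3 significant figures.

4590 Ω

Segment 1: A = π(0.0799/2 mm)² = π(3.9950e-05 m)² = 5.014e-09 m²
R₁ = ρL/A = (1.60×10^-8)(581)/(5.014e-09) = 1854 Ω
R₂ = (2.52×10^-8)(545)/(5.014e-09) = 2739 Ω
R = R₁ + R₂ = 4590 Ω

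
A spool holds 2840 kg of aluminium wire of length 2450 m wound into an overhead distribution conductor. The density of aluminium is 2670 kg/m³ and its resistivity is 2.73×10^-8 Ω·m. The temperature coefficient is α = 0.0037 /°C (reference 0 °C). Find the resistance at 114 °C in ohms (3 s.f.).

0.219 Ω

A = m/(density·L) = 2840/(2670×2450) = 4.3415e-04 m²
R = ρL/A = (2.73×10^-8)(2450)/(4.3415e-04) = 0.1541 Ω
R(114 °C) = 0.1541 × (1 + 0.0037×114) = 0.219 Ω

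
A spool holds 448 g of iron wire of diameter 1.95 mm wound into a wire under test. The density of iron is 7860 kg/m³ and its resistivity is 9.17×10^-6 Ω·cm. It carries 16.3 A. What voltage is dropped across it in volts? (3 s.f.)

9.55 V

ρ = 9.17×10^-6 Ω·cm = 9.17×10^-8 Ω·m
A = π(d/2)² = π(9.7500e-04 m)² = 2.9865e-06 m²
L = m/(density·A) = 0.448/(7860×2.9865e-06) = 19.09 m
R = ρL/A = (9.17×10^-8)(19.09)/(2.9865e-06) = 0.586 Ω
V = IR = 16.3 × 0.586 = 9.55 V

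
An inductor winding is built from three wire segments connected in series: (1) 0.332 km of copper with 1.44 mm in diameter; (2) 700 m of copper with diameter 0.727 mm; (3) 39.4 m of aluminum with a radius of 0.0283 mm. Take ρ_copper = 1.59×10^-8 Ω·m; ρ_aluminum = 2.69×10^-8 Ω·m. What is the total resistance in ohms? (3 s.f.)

451 Ω

Seg 1: A = π(d/2)² = π(7.2000e-04 m)² = 1.629e-06 m²
R_1 = (1.59×10^-8)(332)/(1.629e-06) = 3.241 Ω
Seg 2: A = π(d/2)² = π(3.6350e-04 m)² = 4.151e-07 m²
R_2 = (1.59×10^-8)(700)/(4.151e-07) = 26.81 Ω
Seg 3: A = πr² = π(2.8300e-05 m)² = 2.516e-09 m²
R_3 = (2.69×10^-8)(39.4)/(2.516e-09) = 421.2 Ω
R_total = R_1 + R_2 + R_3 = 451 Ω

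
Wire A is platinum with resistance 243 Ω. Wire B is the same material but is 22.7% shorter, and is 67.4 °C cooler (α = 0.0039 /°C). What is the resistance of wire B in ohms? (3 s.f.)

138 Ω

R ∝ ρL/d² with ρ ∝ (1+αΔT), so R_B/R_A = (1 − 22.7/100) × (1 − 0.0039×67.4)
= 0.773 × 0.7371 = 0.5698
R_B = 0.5698 × 243 = 138 Ω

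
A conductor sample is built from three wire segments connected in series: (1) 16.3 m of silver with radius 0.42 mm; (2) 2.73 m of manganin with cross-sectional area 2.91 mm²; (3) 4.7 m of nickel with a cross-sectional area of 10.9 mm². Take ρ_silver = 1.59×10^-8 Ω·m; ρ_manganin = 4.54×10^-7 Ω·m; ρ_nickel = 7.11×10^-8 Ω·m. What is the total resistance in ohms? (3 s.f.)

0.924 Ω

Seg 1: A = πr² = π(4.2000e-04 m)² = 5.542e-07 m²
R_1 = (1.59×10^-8)(16.3)/(5.542e-07) = 0.4677 Ω
Seg 2: A = 2.91 mm² = 2.910e-06 m²
R_2 = (4.54×10^-7)(2.73)/(2.910e-06) = 0.4259 Ω
Seg 3: A = 10.9 mm² = 1.090e-05 m²
R_3 = (7.11×10^-8)(4.7)/(1.090e-05) = 0.03066 Ω
R_total = R_1 + R_2 + R_3 = 0.924 Ω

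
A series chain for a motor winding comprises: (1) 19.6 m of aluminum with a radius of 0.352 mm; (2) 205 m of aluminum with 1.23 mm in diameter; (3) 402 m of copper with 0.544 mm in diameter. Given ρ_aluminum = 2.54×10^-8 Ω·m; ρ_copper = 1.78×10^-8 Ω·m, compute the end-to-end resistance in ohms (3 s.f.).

Seg 1: A = πr² = π(3.5200e-04 m)² = 3.893e-07 m²
R_1 = (2.54×10^-8)(19.6)/(3.893e-07) = 1.279 Ω
Seg 2: A = π(d/2)² = π(6.1500e-04 m)² = 1.188e-06 m²
R_2 = (2.54×10^-8)(205)/(1.188e-06) = 4.382 Ω
Seg 3: A = π(d/2)² = π(2.7200e-04 m)² = 2.324e-07 m²
R_3 = (1.78×10^-8)(402)/(2.324e-07) = 30.79 Ω
R_total = R_1 + R_2 + R_3 = 36.4 Ω

36.4 Ω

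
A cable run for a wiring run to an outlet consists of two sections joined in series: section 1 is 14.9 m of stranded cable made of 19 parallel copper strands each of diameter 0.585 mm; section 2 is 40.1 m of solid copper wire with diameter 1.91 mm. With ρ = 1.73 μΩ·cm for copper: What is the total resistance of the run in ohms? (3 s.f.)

0.293 Ω

ρ = 1.73 μΩ·cm = 1.73×10^-8 Ω·m
Section 1: A_strand = π(2.9250e-04)² = 2.688e-07 m²; R₁ = ρL/(N·A_s) = (1.73×10^-8)(14.9)/(19×2.688e-07) = 0.05048 Ω
Section 2: A = π(d/2)² = π(9.5500e-04 m)² = 2.865e-06 m²
R₂ = (1.73×10^-8)(40.1)/(2.865e-06) = 0.2421 Ω
R = R₁ + R₂ = 0.293 Ω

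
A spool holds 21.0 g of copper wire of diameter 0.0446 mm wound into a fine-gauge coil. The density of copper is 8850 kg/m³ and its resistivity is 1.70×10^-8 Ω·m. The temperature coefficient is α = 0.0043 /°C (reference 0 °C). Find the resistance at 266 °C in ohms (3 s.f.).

A = π(d/2)² = π(2.2300e-05 m)² = 1.5623e-09 m²
L = m/(density·A) = 0.021/(8850×1.5623e-09) = 1519 m
R = ρL/A = (1.70×10^-8)(1519)/(1.5623e-09) = 16530 Ω
R(266 °C) = 16530 × (1 + 0.0043×266) = 35400 Ω

35400 Ω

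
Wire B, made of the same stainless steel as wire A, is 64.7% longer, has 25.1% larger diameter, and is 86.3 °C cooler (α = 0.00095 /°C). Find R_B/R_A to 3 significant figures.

0.966

R ∝ ρL/d² with ρ ∝ (1+αΔT), so R_B/R_A = (1 + 64.7/100) × (1 + 25.1/100)⁻² × (1 − 0.00095×86.3)
= 1.647 × 0.639 × 0.918 = 0.966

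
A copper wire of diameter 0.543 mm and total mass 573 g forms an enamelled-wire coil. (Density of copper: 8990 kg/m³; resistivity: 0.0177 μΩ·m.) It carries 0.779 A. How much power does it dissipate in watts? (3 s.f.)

ρ = 0.0177 μΩ·m = 1.77×10^-8 Ω·m
A = π(d/2)² = π(2.7150e-04 m)² = 2.3157e-07 m²
L = m/(density·A) = 0.573/(8990×2.3157e-07) = 275.2 m
R = ρL/A = (1.77×10^-8)(275.2)/(2.3157e-07) = 21.04 Ω
P = I²R = (0.779)² × 21.04 = 12.8 W

12.8 W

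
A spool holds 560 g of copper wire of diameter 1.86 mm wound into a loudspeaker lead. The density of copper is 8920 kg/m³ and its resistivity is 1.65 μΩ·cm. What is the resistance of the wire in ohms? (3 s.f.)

0.140 Ω

ρ = 1.65 μΩ·cm = 1.65×10^-8 Ω·m
A = π(d/2)² = π(9.3000e-04 m)² = 2.7172e-06 m²
L = m/(density·A) = 0.56/(8920×2.7172e-06) = 23.11 m
R = ρL/A = (1.65×10^-8)(23.11)/(2.7172e-06) = 0.140 Ω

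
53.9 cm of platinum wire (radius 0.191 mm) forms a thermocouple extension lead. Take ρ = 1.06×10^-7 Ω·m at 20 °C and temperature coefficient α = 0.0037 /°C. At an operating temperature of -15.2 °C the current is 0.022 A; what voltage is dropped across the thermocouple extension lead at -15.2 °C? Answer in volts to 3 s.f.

0.00954 V

A = πr² = π(1.9100e-04 m)² = 1.146e-07 m²
R₍20₎ = ρL/A = (1.06×10^-7)(0.539)/(1.146e-07) = 0.4985 Ω
R₍-15.2₎ = R₍20₎(1 + αΔT) = 0.4985 × (1 + 0.0037×-35.2) = 0.4336 Ω
V = IR = 0.022 × 0.4336 = 0.00954 V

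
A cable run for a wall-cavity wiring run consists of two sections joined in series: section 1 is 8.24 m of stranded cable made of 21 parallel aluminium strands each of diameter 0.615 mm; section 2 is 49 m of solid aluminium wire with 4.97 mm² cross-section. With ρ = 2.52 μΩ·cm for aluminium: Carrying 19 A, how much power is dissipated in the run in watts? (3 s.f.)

102 W

ρ = 2.52 μΩ·cm = 2.52×10^-8 Ω·m
Section 1: A_strand = π(3.0750e-04)² = 2.971e-07 m²; R₁ = ρL/(N·A_s) = (2.52×10^-8)(8.24)/(21×2.971e-07) = 0.03329 Ω
Section 2: A = 4.97 mm² = 4.970e-06 m²
R₂ = (2.52×10^-8)(49)/(4.970e-06) = 0.2485 Ω
R = R₁ + R₂ = 0.2817 Ω
P = I²R = (19)² × 0.2817 = 102 W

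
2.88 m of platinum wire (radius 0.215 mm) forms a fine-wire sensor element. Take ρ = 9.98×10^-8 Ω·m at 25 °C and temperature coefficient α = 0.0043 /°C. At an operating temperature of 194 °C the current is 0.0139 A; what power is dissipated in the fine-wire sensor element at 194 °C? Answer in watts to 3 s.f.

A = πr² = π(2.1500e-04 m)² = 1.452e-07 m²
R₍25₎ = ρL/A = (9.98×10^-8)(2.88)/(1.452e-07) = 1.979 Ω
R₍194₎ = R₍25₎(1 + αΔT) = 1.979 × (1 + 0.0043×169) = 3.418 Ω
P = I²R = (0.0139)² × 3.418 = 6.60×10^-4 W

6.60×10^-4 W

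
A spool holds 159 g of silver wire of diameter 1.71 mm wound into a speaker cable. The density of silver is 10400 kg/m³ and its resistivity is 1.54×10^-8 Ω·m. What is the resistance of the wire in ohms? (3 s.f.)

A = π(d/2)² = π(8.5500e-04 m)² = 2.2966e-06 m²
L = m/(density·A) = 0.159/(10400×2.2966e-06) = 6.657 m
R = ρL/A = (1.54×10^-8)(6.657)/(2.2966e-06) = 0.0446 Ω

0.0446 Ω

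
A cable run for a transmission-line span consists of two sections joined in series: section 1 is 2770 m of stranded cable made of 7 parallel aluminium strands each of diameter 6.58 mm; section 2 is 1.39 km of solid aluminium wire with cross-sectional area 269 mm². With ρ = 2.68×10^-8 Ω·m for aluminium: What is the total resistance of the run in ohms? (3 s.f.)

Section 1: A_strand = π(3.2900e-03)² = 3.400e-05 m²; R₁ = ρL/(N·A_s) = (2.68×10^-8)(2770)/(7×3.400e-05) = 0.3119 Ω
Section 2: A = 269 mm² = 2.690e-04 m²
R₂ = (2.68×10^-8)(1390)/(2.690e-04) = 0.1385 Ω
R = R₁ + R₂ = 0.450 Ω

0.450 Ω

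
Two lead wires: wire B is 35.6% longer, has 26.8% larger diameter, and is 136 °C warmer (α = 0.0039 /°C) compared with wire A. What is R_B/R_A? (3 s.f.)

R ∝ ρL/d² with ρ ∝ (1+αΔT), so R_B/R_A = (1 + 35.6/100) × (1 + 26.8/100)⁻² × (1 + 0.0039×136)
= 1.356 × 0.622 × 1.53 = 1.29

1.29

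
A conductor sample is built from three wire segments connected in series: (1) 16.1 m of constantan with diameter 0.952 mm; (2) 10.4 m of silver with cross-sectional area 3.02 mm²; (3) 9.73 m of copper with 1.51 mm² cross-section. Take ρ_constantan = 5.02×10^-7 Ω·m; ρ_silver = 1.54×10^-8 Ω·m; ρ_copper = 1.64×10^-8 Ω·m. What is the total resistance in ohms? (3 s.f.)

Seg 1: A = π(d/2)² = π(4.7600e-04 m)² = 7.118e-07 m²
R_1 = (5.02×10^-7)(16.1)/(7.118e-07) = 11.35 Ω
Seg 2: A = 3.02 mm² = 3.020e-06 m²
R_2 = (1.54×10^-8)(10.4)/(3.020e-06) = 0.05303 Ω
Seg 3: A = 1.51 mm² = 1.510e-06 m²
R_3 = (1.64×10^-8)(9.73)/(1.510e-06) = 0.1057 Ω
R_total = R_1 + R_2 + R_3 = 11.5 Ω

11.5 Ω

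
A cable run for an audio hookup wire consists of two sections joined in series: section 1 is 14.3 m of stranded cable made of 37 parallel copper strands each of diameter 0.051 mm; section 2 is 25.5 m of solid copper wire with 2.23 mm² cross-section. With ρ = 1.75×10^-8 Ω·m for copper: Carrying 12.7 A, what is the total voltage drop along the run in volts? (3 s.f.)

44.6 V

Section 1: A_strand = π(2.5500e-05)² = 2.043e-09 m²; R₁ = ρL/(N·A_s) = (1.75×10^-8)(14.3)/(37×2.043e-09) = 3.311 Ω
Section 2: A = 2.23 mm² = 2.230e-06 m²
R₂ = (1.75×10^-8)(25.5)/(2.230e-06) = 0.2001 Ω
R = R₁ + R₂ = 3.511 Ω
V = IR = 12.7 × 3.511 = 44.6 V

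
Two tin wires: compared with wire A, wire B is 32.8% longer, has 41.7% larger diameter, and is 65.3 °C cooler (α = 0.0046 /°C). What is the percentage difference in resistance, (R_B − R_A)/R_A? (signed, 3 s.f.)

R ∝ ρL/d² with ρ ∝ (1+αΔT), so R_B/R_A = (1 + 32.8/100) × (1 + 41.7/100)⁻² × (1 − 0.0046×65.3)
= 1.328 × 0.498 × 0.6996 = 0.4627
(R_B − R_A)/R_A = 0.4627 − 1 = -53.7%

-53.7%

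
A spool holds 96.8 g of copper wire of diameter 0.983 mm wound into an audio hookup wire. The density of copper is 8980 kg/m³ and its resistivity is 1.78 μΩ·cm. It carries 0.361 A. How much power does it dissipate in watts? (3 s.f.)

ρ = 1.78 μΩ·cm = 1.78×10^-8 Ω·m
A = π(d/2)² = π(4.9150e-04 m)² = 7.5892e-07 m²
L = m/(density·A) = 0.0968/(8980×7.5892e-07) = 14.2 m
R = ρL/A = (1.78×10^-8)(14.2)/(7.5892e-07) = 0.3331 Ω
P = I²R = (0.361)² × 0.3331 = 0.0434 W

0.0434 W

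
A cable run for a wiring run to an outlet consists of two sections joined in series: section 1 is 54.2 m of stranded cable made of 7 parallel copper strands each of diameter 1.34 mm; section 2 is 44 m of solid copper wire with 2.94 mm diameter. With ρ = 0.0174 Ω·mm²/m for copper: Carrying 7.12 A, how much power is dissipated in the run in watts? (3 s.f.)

ρ = 0.0174 Ω·mm²/m = 1.74×10^-8 Ω·m
Section 1: A_strand = π(6.7000e-04)² = 1.410e-06 m²; R₁ = ρL/(N·A_s) = (1.74×10^-8)(54.2)/(7×1.410e-06) = 0.09553 Ω
Section 2: A = π(d/2)² = π(1.4700e-03 m)² = 6.789e-06 m²
R₂ = (1.74×10^-8)(44)/(6.789e-06) = 0.1128 Ω
R = R₁ + R₂ = 0.2083 Ω
P = I²R = (7.12)² × 0.2083 = 10.6 W

10.6 W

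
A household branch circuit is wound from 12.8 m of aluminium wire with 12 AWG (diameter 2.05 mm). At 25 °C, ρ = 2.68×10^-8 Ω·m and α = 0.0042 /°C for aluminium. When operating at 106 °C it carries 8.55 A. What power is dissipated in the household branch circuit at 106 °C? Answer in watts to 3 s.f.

10.2 W

A = π(2.05/2 mm)² = π(1.0250e-03 m)² = 3.301e-06 m²
R₍25₎ = ρL/A = (2.68×10^-8)(12.8)/(3.301e-06) = 0.1039 Ω
R₍106₎ = R₍25₎(1 + αΔT) = 0.1039 × (1 + 0.0042×81) = 0.1393 Ω
P = I²R = (8.55)² × 0.1393 = 10.2 W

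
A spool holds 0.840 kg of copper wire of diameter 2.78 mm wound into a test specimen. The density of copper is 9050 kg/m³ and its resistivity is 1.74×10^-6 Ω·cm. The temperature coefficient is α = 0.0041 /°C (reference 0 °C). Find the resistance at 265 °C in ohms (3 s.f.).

0.0915 Ω

ρ = 1.74×10^-6 Ω·cm = 1.74×10^-8 Ω·m
A = π(d/2)² = π(1.3900e-03 m)² = 6.0699e-06 m²
L = m/(density·A) = 0.84/(9050×6.0699e-06) = 15.29 m
R = ρL/A = (1.74×10^-8)(15.29)/(6.0699e-06) = 0.04383 Ω
R(265 °C) = 0.04383 × (1 + 0.0041×265) = 0.0915 Ω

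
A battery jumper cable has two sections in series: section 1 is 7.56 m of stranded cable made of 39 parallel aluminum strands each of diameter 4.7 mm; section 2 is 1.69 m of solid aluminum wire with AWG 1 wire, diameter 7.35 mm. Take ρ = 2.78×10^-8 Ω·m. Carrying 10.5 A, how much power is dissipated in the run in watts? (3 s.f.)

0.156 W

Section 1: A_strand = π(2.3500e-03)² = 1.735e-05 m²; R₁ = ρL/(N·A_s) = (2.78×10^-8)(7.56)/(39×1.735e-05) = 3.106×10^-4 Ω
Section 2: A = π(7.35/2 mm)² = π(3.6750e-03 m)² = 4.243e-05 m²
R₂ = (2.78×10^-8)(1.69)/(4.243e-05) = 0.001107 Ω
R = R₁ + R₂ = 0.001418 Ω
P = I²R = (10.5)² × 0.001418 = 0.156 W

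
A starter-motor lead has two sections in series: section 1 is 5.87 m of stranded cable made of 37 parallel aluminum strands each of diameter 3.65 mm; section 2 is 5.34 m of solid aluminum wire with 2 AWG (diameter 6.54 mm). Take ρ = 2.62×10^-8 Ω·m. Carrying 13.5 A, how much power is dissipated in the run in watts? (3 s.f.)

0.831 W

Section 1: A_strand = π(1.8250e-03)² = 1.046e-05 m²; R₁ = ρL/(N·A_s) = (2.62×10^-8)(5.87)/(37×1.046e-05) = 3.972×10^-4 Ω
Section 2: A = π(6.54/2 mm)² = π(3.2700e-03 m)² = 3.359e-05 m²
R₂ = (2.62×10^-8)(5.34)/(3.359e-05) = 0.004165 Ω
R = R₁ + R₂ = 0.004562 Ω
P = I²R = (13.5)² × 0.004562 = 0.831 W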